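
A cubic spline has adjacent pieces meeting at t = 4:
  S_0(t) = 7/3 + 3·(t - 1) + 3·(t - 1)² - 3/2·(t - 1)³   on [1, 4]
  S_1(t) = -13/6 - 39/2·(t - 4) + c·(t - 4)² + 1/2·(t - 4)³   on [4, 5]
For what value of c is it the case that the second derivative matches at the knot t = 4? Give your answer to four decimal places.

-10.5000

S_0''(t) = 6 - 9·(t - 1), so S_0''(4) = -21. On the right, S_1''(4) = 2c, so c = -21/2.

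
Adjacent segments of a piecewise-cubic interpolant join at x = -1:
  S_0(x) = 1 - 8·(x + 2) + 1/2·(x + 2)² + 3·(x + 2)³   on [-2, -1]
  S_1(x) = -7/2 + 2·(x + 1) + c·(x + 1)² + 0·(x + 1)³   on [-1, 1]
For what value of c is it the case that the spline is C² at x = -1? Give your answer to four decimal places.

S_0''(x) = 1 + 18·(x + 2), so S_0''(-1) = 19. On the right, S_1''(-1) = 2c, so c = 19/2.

9.5000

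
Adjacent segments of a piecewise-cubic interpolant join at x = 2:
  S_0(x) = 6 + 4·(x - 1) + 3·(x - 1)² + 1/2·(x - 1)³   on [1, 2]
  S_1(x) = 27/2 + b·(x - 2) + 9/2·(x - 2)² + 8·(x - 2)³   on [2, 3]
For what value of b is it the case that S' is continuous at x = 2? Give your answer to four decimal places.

11.5000

S_0'(x) = 4 + 6·(x - 1) + 3/2·(x - 1)², so S_0'(2) = 23/2. On the right, S_1'(2) = b, so b = 23/2.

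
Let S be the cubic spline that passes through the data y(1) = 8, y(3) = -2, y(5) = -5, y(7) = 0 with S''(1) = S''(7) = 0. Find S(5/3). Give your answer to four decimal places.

4.2716

With σ_i denoting the second derivative at x_i, h_i = 2, 2, 2, and Δ_i = (y_(i+1) − y_i)/h_i = -5, -3/2, 5/2:
  2·σ_0 + 8·σ_1 + 2·σ_2 = 6(Δ_1 - Δ_0) = 21
  2·σ_1 + 8·σ_2 + 2·σ_3 = 6(Δ_2 - Δ_1) = 24
Natural end conditions: σ_0 = σ_3 = 0.
Solving: σ_0 = 0, σ_1 = 2, σ_2 = 5/2, σ_3 = 0.
On [1, 3], S(x) = 8 - 17/3·(x - 1) + 0·(x - 1)² + 1/6·(x - 1)³.
With (x - 1) = 2/3: S(5/3) = 346/81.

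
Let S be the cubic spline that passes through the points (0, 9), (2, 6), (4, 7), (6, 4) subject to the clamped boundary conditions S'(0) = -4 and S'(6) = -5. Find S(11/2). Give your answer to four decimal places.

Write M_i for S''(x_i). With h_i = 2, 2, 2 and divided differences Δ_i = -3/2, 1/2, -3/2, the continuity of S' gives the tridiagonal system
  2·M_0 + 8·M_1 + 2·M_2 = 6(Δ_1 - Δ_0) = 12
  2·M_1 + 8·M_2 + 2·M_3 = 6(Δ_2 - Δ_1) = -12
Clamped end conditions give two more equations: 2h_0·M_0 + h_0·M_1 = 6(Δ_0 - S'(0)) = 15 and h_2·M_2 + 2h_2·M_3 = 6(S'(6) - Δ_2) = -21.
Solving: M_0 = 101/30, M_1 = 23/30, M_2 = -13/30, M_3 = -151/30.
On [4, 6], S(t) = 7 + 7/15·(t - 4) - 13/60·(t - 4)² - 23/60·(t - 4)³.
With (t - 4) = 3/2: S(11/2) = 947/160.

5.9188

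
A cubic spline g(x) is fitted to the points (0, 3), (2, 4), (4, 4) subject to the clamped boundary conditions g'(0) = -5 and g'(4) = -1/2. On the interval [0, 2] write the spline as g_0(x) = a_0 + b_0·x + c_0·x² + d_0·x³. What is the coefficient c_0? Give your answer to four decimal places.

With M_i denoting the second derivative at x_i, h_i = 2, 2, and Δ_i = (y_(i+1) − y_i)/h_i = 1/2, 0:
  2·M_0 + 8·M_1 + 2·M_2 = 6(Δ_1 - Δ_0) = -3
Clamped end conditions give two more equations: 2h_0·M_0 + h_0·M_1 = 6(Δ_0 - g'(0)) = 33 and h_1·M_1 + 2h_1·M_2 = 6(g'(4) - Δ_1) = -3.
Solving: M_0 = 39/4, M_1 = -3, M_2 = 3/4.
On [0, 2], with g_0(x) = a_0 + b_0·x + c_0·x² + d_0·x³: c_0 = M_0/2 = 39/8, d_0 = (M_1 - M_0)/(6h_0) = -17/16, b_0 = Δ_0 - h_0(2M_0 + M_1)/6 = -5.

4.8750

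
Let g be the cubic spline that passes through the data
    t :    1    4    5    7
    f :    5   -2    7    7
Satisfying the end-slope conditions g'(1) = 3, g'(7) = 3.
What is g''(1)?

Write m_i for g''(x_i). With h_i = 3, 1, 2 and divided differences Δ_i = -7/3, 9, 0, the continuity of g' gives the tridiagonal system
  3·m_0 + 8·m_1 + 1·m_2 = 6(Δ_1 - Δ_0) = 68
  1·m_1 + 6·m_2 + 2·m_3 = 6(Δ_2 - Δ_1) = -54
Clamped end conditions give two more equations: 2h_0·m_0 + h_0·m_1 = 6(Δ_0 - g'(1)) = -32 and h_2·m_2 + 2h_2·m_3 = 6(g'(7) - Δ_2) = 18.
Solving the tridiagonal system: m_0 = -13, m_1 = 46/3, m_2 = -47/3, m_3 = 37/3.

-13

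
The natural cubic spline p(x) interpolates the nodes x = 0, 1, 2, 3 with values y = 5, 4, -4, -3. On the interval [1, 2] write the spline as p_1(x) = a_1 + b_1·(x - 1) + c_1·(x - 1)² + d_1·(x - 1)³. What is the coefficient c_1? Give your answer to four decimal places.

-7.4000

Write M_i for p''(x_i). With h_i = 1, 1, 1 and divided differences Δ_i = -1, -8, 1, the continuity of p' gives the tridiagonal system
  1·M_0 + 4·M_1 + 1·M_2 = 6(Δ_1 - Δ_0) = -42
  1·M_1 + 4·M_2 + 1·M_3 = 6(Δ_2 - Δ_1) = 54
Natural end conditions: M_0 = M_3 = 0.
Solving: M_0 = 0, M_1 = -74/5, M_2 = 86/5, M_3 = 0.
On [1, 2], with p_1(x) = a_1 + b_1·(x - 1) + c_1·(x - 1)² + d_1·(x - 1)³: c_1 = M_1/2 = -37/5, d_1 = (M_2 - M_1)/(6h_1) = 16/3, b_1 = Δ_1 - h_1(2M_1 + M_2)/6 = -89/15.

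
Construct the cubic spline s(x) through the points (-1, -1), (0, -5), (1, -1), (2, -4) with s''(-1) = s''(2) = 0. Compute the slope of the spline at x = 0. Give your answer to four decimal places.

Write σ_i for s''(x_i). With h_i = 1, 1, 1 and divided differences Δ_i = -4, 4, -3, the continuity of s' gives the tridiagonal system
  1·σ_0 + 4·σ_1 + 1·σ_2 = 6(Δ_1 - Δ_0) = 48
  1·σ_1 + 4·σ_2 + 1·σ_3 = 6(Δ_2 - Δ_1) = -42
Natural end conditions: σ_0 = σ_3 = 0.
Hence σ_0 = 0, σ_1 = 78/5, σ_2 = -72/5, σ_3 = 0.
On [0, 1], s'(x) = b_1 + 2c_1·x + 3d_1·x² with b_1 = Δ_1 - h_1(2σ_1 + σ_2)/6 = 6/5, c_1 = σ_1/2 = 39/5, d_1 = (σ_2 - σ_1)/(6h_1) = -5. So s'(0) = 6/5.

1.2000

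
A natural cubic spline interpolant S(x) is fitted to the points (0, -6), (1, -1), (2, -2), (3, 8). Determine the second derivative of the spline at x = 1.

-14

Let m_i = S''(x_i). Step sizes h_i = 1, 1, 1; slopes of the chords Δ_i = (y_(i+1) - y_i)/h_i = 5, -1, 10.
  1·m_0 + 4·m_1 + 1·m_2 = 6(Δ_1 - Δ_0) = -36
  1·m_1 + 4·m_2 + 1·m_3 = 6(Δ_2 - Δ_1) = 66
Natural end conditions: m_0 = m_3 = 0.
Forward elimination and back-substitution give m_0 = 0, m_1 = -14, m_2 = 20, m_3 = 0.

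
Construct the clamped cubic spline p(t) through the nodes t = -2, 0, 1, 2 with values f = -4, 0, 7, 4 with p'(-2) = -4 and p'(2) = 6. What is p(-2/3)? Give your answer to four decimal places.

Write M_i for p''(x_i). With h_i = 2, 1, 1 and divided differences Δ_i = 2, 7, -3, the continuity of p' gives the tridiagonal system
  2·M_0 + 6·M_1 + 1·M_2 = 6(Δ_1 - Δ_0) = 30
  1·M_1 + 4·M_2 + 1·M_3 = 6(Δ_2 - Δ_1) = -60
Clamped end conditions give two more equations: 2h_0·M_0 + h_0·M_1 = 6(Δ_0 - p'(-2)) = 36 and h_2·M_2 + 2h_2·M_3 = 6(p'(2) - Δ_2) = 54.
Hence M_0 = 56/11, M_1 = 86/11, M_2 = -298/11, M_3 = 446/11.
On [-2, 0], p(t) = -4 - 4·(t + 2) + 28/11·(t + 2)² + 5/22·(t + 2)³.
With (t + 2) = 4/3: p(-2/3) = -1268/297.

-4.2694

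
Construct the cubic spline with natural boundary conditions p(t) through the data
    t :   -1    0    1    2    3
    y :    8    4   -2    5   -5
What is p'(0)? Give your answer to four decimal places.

-7.5357

With σ_i denoting the second derivative at x_i, h_i = 1, 1, 1, 1, and Δ_i = (y_(i+1) − y_i)/h_i = -4, -6, 7, -10:
  1·σ_0 + 4·σ_1 + 1·σ_2 = 6(Δ_1 - Δ_0) = -12
  1·σ_1 + 4·σ_2 + 1·σ_3 = 6(Δ_2 - Δ_1) = 78
  1·σ_2 + 4·σ_3 + 1·σ_4 = 6(Δ_3 - Δ_2) = -102
Natural end conditions: σ_0 = σ_4 = 0.
Solving: σ_0 = 0, σ_1 = -297/28, σ_2 = 213/7, σ_3 = -927/28, σ_4 = 0.
On [0, 1], p'(t) = b_1 + 2c_1·t + 3d_1·t² with b_1 = Δ_1 - h_1(2σ_1 + σ_2)/6 = -211/28, c_1 = σ_1/2 = -297/56, d_1 = (σ_2 - σ_1)/(6h_1) = 383/56. So p'(0) = -211/28.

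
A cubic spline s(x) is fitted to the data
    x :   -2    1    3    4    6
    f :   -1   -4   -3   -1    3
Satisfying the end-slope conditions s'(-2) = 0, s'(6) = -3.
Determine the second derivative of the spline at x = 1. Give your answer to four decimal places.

1.2715

Write M_i for s''(x_i). With h_i = 3, 2, 1, 2 and divided differences Δ_i = -1, 1/2, 2, 2, the continuity of s' gives the tridiagonal system
  3·M_0 + 10·M_1 + 2·M_2 = 6(Δ_1 - Δ_0) = 9
  2·M_1 + 6·M_2 + 1·M_3 = 6(Δ_2 - Δ_1) = 9
  1·M_2 + 6·M_3 + 2·M_4 = 6(Δ_3 - Δ_2) = 0
Clamped end conditions give two more equations: 2h_0·M_0 + h_0·M_1 = 6(Δ_0 - s'(-2)) = -6 and h_3·M_3 + 2h_3·M_4 = 6(s'(6) - Δ_3) = -30.
Forward elimination and back-substitution give M_0 = -247/151, M_1 = 192/151, M_2 = 90/151, M_3 = 435/151, M_4 = -1350/151.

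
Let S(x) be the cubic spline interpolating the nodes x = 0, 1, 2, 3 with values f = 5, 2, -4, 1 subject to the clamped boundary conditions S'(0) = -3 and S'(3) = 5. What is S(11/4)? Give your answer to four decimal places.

-0.5094

Let M_i = S''(x_i). Step sizes h_i = 1, 1, 1; slopes of the chords Δ_i = (y_(i+1) - y_i)/h_i = -3, -6, 5.
  1·M_0 + 4·M_1 + 1·M_2 = 6(Δ_1 - Δ_0) = -18
  1·M_1 + 4·M_2 + 1·M_3 = 6(Δ_2 - Δ_1) = 66
Clamped end conditions give two more equations: 2h_0·M_0 + h_0·M_1 = 6(Δ_0 - S'(0)) = 0 and h_2·M_2 + 2h_2·M_3 = 6(S'(3) - Δ_2) = 0.
Solving: M_0 = 86/15, M_1 = -172/15, M_2 = 332/15, M_3 = -166/15.
On [2, 3], S(x) = -4 - 8/15·(x - 2) + 166/15·(x - 2)² - 83/15·(x - 2)³.
With (x - 2) = 3/4: S(11/4) = -163/320.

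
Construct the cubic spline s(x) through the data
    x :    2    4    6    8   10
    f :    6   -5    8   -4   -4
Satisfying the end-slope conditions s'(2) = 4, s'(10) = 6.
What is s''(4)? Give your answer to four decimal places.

Let M_i = s''(x_i). Step sizes h_i = 2, 2, 2, 2; slopes of the chords Δ_i = (y_(i+1) - y_i)/h_i = -11/2, 13/2, -6, 0.
  2·M_0 + 8·M_1 + 2·M_2 = 6(Δ_1 - Δ_0) = 72
  2·M_1 + 8·M_2 + 2·M_3 = 6(Δ_2 - Δ_1) = -75
  2·M_2 + 8·M_3 + 2·M_4 = 6(Δ_3 - Δ_2) = 36
Clamped end conditions give two more equations: 2h_0·M_0 + h_0·M_1 = 6(Δ_0 - s'(2)) = -57 and h_3·M_3 + 2h_3·M_4 = 6(s'(10) - Δ_3) = 36.
Hence M_0 = -1327/56, M_1 = 529/28, M_2 = -127/8, M_3 = 199/28, M_4 = 305/56.

18.8929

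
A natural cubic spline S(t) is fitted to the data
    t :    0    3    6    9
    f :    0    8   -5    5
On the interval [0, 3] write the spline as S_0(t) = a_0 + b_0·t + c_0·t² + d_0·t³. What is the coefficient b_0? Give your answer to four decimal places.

Put m_i = S'' at the i-th knot. Here h = (3, 3, 3) and Δ = (8/3, -13/3, 10/3), so the interior equations h_(i-1)·m_(i-1) + 2(h_(i-1)+h_i)·m_i + h_i·m_(i+1) = 6(Δ_i − Δ_(i-1)) read
  3·m_0 + 12·m_1 + 3·m_2 = 6(Δ_1 - Δ_0) = -42
  3·m_1 + 12·m_2 + 3·m_3 = 6(Δ_2 - Δ_1) = 46
Natural end conditions: m_0 = m_3 = 0.
Solving: m_0 = 0, m_1 = -214/45, m_2 = 226/45, m_3 = 0.
On [0, 3], with S_0(t) = a_0 + b_0·t + c_0·t² + d_0·t³: c_0 = m_0/2 = 0, d_0 = (m_1 - m_0)/(6h_0) = -107/405, b_0 = Δ_0 - h_0(2m_0 + m_1)/6 = 227/45.

5.0444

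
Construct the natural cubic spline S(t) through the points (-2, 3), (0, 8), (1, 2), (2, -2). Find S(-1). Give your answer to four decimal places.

7.8478

Put M_i = S'' at the i-th knot. Here h = (2, 1, 1) and Δ = (5/2, -6, -4), so the interior equations h_(i-1)·M_(i-1) + 2(h_(i-1)+h_i)·M_i + h_i·M_(i+1) = 6(Δ_i − Δ_(i-1)) read
  2·M_0 + 6·M_1 + 1·M_2 = 6(Δ_1 - Δ_0) = -51
  1·M_1 + 4·M_2 + 1·M_3 = 6(Δ_2 - Δ_1) = 12
Natural end conditions: M_0 = M_3 = 0.
Forward elimination and back-substitution give M_0 = 0, M_1 = -216/23, M_2 = 123/23, M_3 = 0.
On [-2, 0], S(t) = 3 + 259/46·(t + 2) + 0·(t + 2)² - 18/23·(t + 2)³.
With (t + 2) = 1: S(-1) = 361/46.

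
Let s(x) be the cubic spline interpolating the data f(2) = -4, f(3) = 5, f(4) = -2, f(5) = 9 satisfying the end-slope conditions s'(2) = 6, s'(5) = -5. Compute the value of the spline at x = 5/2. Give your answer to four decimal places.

With M_i denoting the second derivative at x_i, h_i = 1, 1, 1, and Δ_i = (y_(i+1) − y_i)/h_i = 9, -7, 11:
  1·M_0 + 4·M_1 + 1·M_2 = 6(Δ_1 - Δ_0) = -96
  1·M_1 + 4·M_2 + 1·M_3 = 6(Δ_2 - Δ_1) = 108
Clamped end conditions give two more equations: 2h_0·M_0 + h_0·M_1 = 6(Δ_0 - s'(2)) = 18 and h_2·M_2 + 2h_2·M_3 = 6(s'(5) - Δ_2) = -96.
Hence M_0 = 484/15, M_1 = -698/15, M_2 = 868/15, M_3 = -1154/15.
On [2, 3], s(x) = -4 + 6·(x - 2) + 242/15·(x - 2)² - 197/15·(x - 2)³.
With (x - 2) = 1/2: s(5/2) = 167/120.

1.3917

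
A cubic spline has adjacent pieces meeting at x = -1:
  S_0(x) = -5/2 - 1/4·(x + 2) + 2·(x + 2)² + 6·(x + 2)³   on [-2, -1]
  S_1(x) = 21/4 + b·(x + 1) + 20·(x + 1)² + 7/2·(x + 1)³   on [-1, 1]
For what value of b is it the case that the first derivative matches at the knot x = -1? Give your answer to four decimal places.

S_0'(x) = -1/4 + 4·(x + 2) + 18·(x + 2)², so S_0'(-1) = 87/4. On the right, S_1'(-1) = b, so b = 87/4.

21.7500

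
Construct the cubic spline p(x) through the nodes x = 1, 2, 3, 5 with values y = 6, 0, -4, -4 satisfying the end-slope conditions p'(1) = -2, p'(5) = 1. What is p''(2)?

With m_i denoting the second derivative at x_i, h_i = 1, 1, 2, and Δ_i = (y_(i+1) − y_i)/h_i = -6, -4, 0:
  1·m_0 + 4·m_1 + 1·m_2 = 6(Δ_1 - Δ_0) = 12
  1·m_1 + 6·m_2 + 2·m_3 = 6(Δ_2 - Δ_1) = 24
Clamped end conditions give two more equations: 2h_0·m_0 + h_0·m_1 = 6(Δ_0 - p'(1)) = -24 and h_2·m_2 + 2h_2·m_3 = 6(p'(5) - Δ_2) = 6.
Forward elimination and back-substitution give m_0 = -15, m_1 = 6, m_2 = 3, m_3 = 0.

6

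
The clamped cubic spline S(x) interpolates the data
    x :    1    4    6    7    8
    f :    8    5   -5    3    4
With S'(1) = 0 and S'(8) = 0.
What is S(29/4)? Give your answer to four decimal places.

Put M_i = S'' at the i-th knot. Here h = (3, 2, 1, 1) and Δ = (-1, -5, 8, 1), so the interior equations h_(i-1)·M_(i-1) + 2(h_(i-1)+h_i)·M_i + h_i·M_(i+1) = 6(Δ_i − Δ_(i-1)) read
  3·M_0 + 10·M_1 + 2·M_2 = 6(Δ_1 - Δ_0) = -24
  2·M_1 + 6·M_2 + 1·M_3 = 6(Δ_2 - Δ_1) = 78
  1·M_2 + 4·M_3 + 1·M_4 = 6(Δ_3 - Δ_2) = -42
Clamped end conditions give two more equations: 2h_0·M_0 + h_0·M_1 = 6(Δ_0 - S'(1)) = -6 and h_3·M_3 + 2h_3·M_4 = 6(S'(8) - Δ_3) = -6.
Solving: M_0 = 61/26, M_1 = -87/13, M_2 = 933/52, M_3 = -423/26, M_4 = 267/52.
On [7, 8], S(x) = 3 + 579/104·(x - 7) - 423/52·(x - 7)² + 371/104·(x - 7)³.
With (x - 7) = 1/4: S(29/4) = 26219/6656.

3.9392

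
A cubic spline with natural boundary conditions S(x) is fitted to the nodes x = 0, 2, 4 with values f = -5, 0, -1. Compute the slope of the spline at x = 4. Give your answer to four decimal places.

-1.2500

With σ_i denoting the second derivative at x_i, h_i = 2, 2, and Δ_i = (y_(i+1) − y_i)/h_i = 5/2, -1/2:
  2·σ_0 + 8·σ_1 + 2·σ_2 = 6(Δ_1 - Δ_0) = -18
Natural end conditions: σ_0 = σ_2 = 0.
Hence σ_0 = 0, σ_1 = -9/4, σ_2 = 0.
On [2, 4], S'(x) = b_1 + 2c_1·(x - 2) + 3d_1·(x - 2)² with b_1 = Δ_1 - h_1(2σ_1 + σ_2)/6 = 1, c_1 = σ_1/2 = -9/8, d_1 = (σ_2 - σ_1)/(6h_1) = 3/16. So S'(4) = -5/4.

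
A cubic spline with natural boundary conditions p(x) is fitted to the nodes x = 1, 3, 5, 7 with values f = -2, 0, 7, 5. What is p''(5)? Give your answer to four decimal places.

Write m_i for p''(x_i). With h_i = 2, 2, 2 and divided differences Δ_i = 1, 7/2, -1, the continuity of p' gives the tridiagonal system
  2·m_0 + 8·m_1 + 2·m_2 = 6(Δ_1 - Δ_0) = 15
  2·m_1 + 8·m_2 + 2·m_3 = 6(Δ_2 - Δ_1) = -27
Natural end conditions: m_0 = m_3 = 0.
Solving: m_0 = 0, m_1 = 29/10, m_2 = -41/10, m_3 = 0.

-4.1000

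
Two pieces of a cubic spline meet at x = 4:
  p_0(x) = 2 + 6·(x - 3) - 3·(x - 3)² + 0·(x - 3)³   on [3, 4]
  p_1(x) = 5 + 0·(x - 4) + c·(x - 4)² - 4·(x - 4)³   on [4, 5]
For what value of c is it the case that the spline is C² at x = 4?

-3

p_0''(x) = -6 + 0·(x - 3), so p_0''(4) = -6. On the right, p_1''(4) = 2c, so c = -3.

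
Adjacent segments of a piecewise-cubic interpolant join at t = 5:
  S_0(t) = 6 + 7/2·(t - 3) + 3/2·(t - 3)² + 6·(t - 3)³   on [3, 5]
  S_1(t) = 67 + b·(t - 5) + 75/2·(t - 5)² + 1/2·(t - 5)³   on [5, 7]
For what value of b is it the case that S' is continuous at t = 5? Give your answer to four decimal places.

S_0'(t) = 7/2 + 3·(t - 3) + 18·(t - 3)², so S_0'(5) = 163/2. On the right, S_1'(5) = b, so b = 163/2.

81.5000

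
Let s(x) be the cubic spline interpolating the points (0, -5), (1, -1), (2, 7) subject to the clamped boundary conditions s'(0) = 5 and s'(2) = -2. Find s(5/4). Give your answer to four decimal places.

1.5039

With m_i denoting the second derivative at x_i, h_i = 1, 1, and Δ_i = (y_(i+1) − y_i)/h_i = 4, 8:
  1·m_0 + 4·m_1 + 1·m_2 = 6(Δ_1 - Δ_0) = 24
Clamped end conditions give two more equations: 2h_0·m_0 + h_0·m_1 = 6(Δ_0 - s'(0)) = -6 and h_1·m_1 + 2h_1·m_2 = 6(s'(2) - Δ_1) = -60.
Forward elimination and back-substitution give m_0 = -25/2, m_1 = 19, m_2 = -79/2.
On [1, 2], s(x) = -1 + 33/4·(x - 1) + 19/2·(x - 1)² - 39/4·(x - 1)³.
With (x - 1) = 1/4: s(5/4) = 385/256.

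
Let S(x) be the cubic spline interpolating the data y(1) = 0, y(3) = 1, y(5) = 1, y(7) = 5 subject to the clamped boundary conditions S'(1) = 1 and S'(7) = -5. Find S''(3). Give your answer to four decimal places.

-1.7000

Put m_i = S'' at the i-th knot. Here h = (2, 2, 2) and Δ = (1/2, 0, 2), so the interior equations h_(i-1)·m_(i-1) + 2(h_(i-1)+h_i)·m_i + h_i·m_(i+1) = 6(Δ_i − Δ_(i-1)) read
  2·m_0 + 8·m_1 + 2·m_2 = 6(Δ_1 - Δ_0) = -3
  2·m_1 + 8·m_2 + 2·m_3 = 6(Δ_2 - Δ_1) = 12
Clamped end conditions give two more equations: 2h_0·m_0 + h_0·m_1 = 6(Δ_0 - S'(1)) = -3 and h_2·m_2 + 2h_2·m_3 = 6(S'(7) - Δ_2) = -42.
Forward elimination and back-substitution give m_0 = 1/10, m_1 = -17/10, m_2 = 26/5, m_3 = -131/10.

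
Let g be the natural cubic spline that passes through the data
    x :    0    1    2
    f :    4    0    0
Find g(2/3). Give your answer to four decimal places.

0.9630

Let σ_i = g''(x_i). Step sizes h_i = 1, 1; slopes of the chords Δ_i = (y_(i+1) - y_i)/h_i = -4, 0.
  1·σ_0 + 4·σ_1 + 1·σ_2 = 6(Δ_1 - Δ_0) = 24
Natural end conditions: σ_0 = σ_2 = 0.
Solving the tridiagonal system: σ_0 = 0, σ_1 = 6, σ_2 = 0.
On [0, 1], g(x) = 4 - 5·x + 0·x² + 1·x³.
With x = 2/3: g(2/3) = 26/27.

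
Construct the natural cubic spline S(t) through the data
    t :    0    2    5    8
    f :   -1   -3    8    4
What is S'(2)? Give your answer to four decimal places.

1.5586

Put M_i = S'' at the i-th knot. Here h = (2, 3, 3) and Δ = (-1, 11/3, -4/3), so the interior equations h_(i-1)·M_(i-1) + 2(h_(i-1)+h_i)·M_i + h_i·M_(i+1) = 6(Δ_i − Δ_(i-1)) read
  2·M_0 + 10·M_1 + 3·M_2 = 6(Δ_1 - Δ_0) = 28
  3·M_1 + 12·M_2 + 3·M_3 = 6(Δ_2 - Δ_1) = -30
Natural end conditions: M_0 = M_3 = 0.
Forward elimination and back-substitution give M_0 = 0, M_1 = 142/37, M_2 = -128/37, M_3 = 0.
On [2, 5], S'(t) = b_1 + 2c_1·(t - 2) + 3d_1·(t - 2)² with b_1 = Δ_1 - h_1(2M_1 + M_2)/6 = 173/111, c_1 = M_1/2 = 71/37, d_1 = (M_2 - M_1)/(6h_1) = -15/37. So S'(2) = 173/111.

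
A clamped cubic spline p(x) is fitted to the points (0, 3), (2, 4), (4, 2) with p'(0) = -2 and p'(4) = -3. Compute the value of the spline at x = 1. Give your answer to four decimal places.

With M_i denoting the second derivative at x_i, h_i = 2, 2, and Δ_i = (y_(i+1) − y_i)/h_i = 1/2, -1:
  2·M_0 + 8·M_1 + 2·M_2 = 6(Δ_1 - Δ_0) = -9
Clamped end conditions give two more equations: 2h_0·M_0 + h_0·M_1 = 6(Δ_0 - p'(0)) = 15 and h_1·M_1 + 2h_1·M_2 = 6(p'(4) - Δ_1) = -12.
Hence M_0 = 37/8, M_1 = -7/4, M_2 = -17/8.
On [0, 2], p(x) = 3 - 2·x + 37/16·x² - 17/32·x³.
With x = 1: p(1) = 89/32.

2.7813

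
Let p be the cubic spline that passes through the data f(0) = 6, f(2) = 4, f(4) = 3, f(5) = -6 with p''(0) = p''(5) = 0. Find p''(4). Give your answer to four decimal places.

Put M_i = p'' at the i-th knot. Here h = (2, 2, 1) and Δ = (-1, -1/2, -9), so the interior equations h_(i-1)·M_(i-1) + 2(h_(i-1)+h_i)·M_i + h_i·M_(i+1) = 6(Δ_i − Δ_(i-1)) read
  2·M_0 + 8·M_1 + 2·M_2 = 6(Δ_1 - Δ_0) = 3
  2·M_1 + 6·M_2 + 1·M_3 = 6(Δ_2 - Δ_1) = -51
Natural end conditions: M_0 = M_3 = 0.
Solving: M_0 = 0, M_1 = 30/11, M_2 = -207/22, M_3 = 0.

-9.4091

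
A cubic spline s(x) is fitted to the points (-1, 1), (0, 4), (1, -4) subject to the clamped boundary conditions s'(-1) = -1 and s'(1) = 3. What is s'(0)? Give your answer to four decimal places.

Put M_i = s'' at the i-th knot. Here h = (1, 1) and Δ = (3, -8), so the interior equations h_(i-1)·M_(i-1) + 2(h_(i-1)+h_i)·M_i + h_i·M_(i+1) = 6(Δ_i − Δ_(i-1)) read
  1·M_0 + 4·M_1 + 1·M_2 = 6(Δ_1 - Δ_0) = -66
Clamped end conditions give two more equations: 2h_0·M_0 + h_0·M_1 = 6(Δ_0 - s'(-1)) = 24 and h_1·M_1 + 2h_1·M_2 = 6(s'(1) - Δ_1) = 66.
Solving the tridiagonal system: M_0 = 61/2, M_1 = -37, M_2 = 103/2.
On [0, 1], s'(x) = b_1 + 2c_1·x + 3d_1·x² with b_1 = Δ_1 - h_1(2M_1 + M_2)/6 = -17/4, c_1 = M_1/2 = -37/2, d_1 = (M_2 - M_1)/(6h_1) = 59/4. So s'(0) = -17/4.

-4.2500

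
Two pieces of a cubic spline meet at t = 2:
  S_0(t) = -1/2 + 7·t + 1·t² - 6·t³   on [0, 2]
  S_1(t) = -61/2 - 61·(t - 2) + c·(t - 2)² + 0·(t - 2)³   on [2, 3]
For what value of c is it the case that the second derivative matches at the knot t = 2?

-35

S_0''(t) = 2 - 36·t, so S_0''(2) = -70. On the right, S_1''(2) = 2c, so c = -35.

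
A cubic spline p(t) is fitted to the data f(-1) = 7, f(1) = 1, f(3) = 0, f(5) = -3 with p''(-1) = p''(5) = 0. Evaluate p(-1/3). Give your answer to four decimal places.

4.5654

Put M_i = p'' at the i-th knot. Here h = (2, 2, 2) and Δ = (-3, -1/2, -3/2), so the interior equations h_(i-1)·M_(i-1) + 2(h_(i-1)+h_i)·M_i + h_i·M_(i+1) = 6(Δ_i − Δ_(i-1)) read
  2·M_0 + 8·M_1 + 2·M_2 = 6(Δ_1 - Δ_0) = 15
  2·M_1 + 8·M_2 + 2·M_3 = 6(Δ_2 - Δ_1) = -6
Natural end conditions: M_0 = M_3 = 0.
Forward elimination and back-substitution give M_0 = 0, M_1 = 11/5, M_2 = -13/10, M_3 = 0.
On [-1, 1], p(t) = 7 - 56/15·(t + 1) + 0·(t + 1)² + 11/60·(t + 1)³.
With (t + 1) = 2/3: p(-1/3) = 1849/405.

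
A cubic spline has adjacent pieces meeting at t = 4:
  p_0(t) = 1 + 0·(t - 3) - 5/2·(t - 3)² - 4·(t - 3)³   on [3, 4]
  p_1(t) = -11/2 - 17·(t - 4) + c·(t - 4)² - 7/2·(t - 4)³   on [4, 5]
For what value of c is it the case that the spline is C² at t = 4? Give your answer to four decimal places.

-14.5000

p_0''(t) = -5 - 24·(t - 3), so p_0''(4) = -29. On the right, p_1''(4) = 2c, so c = -29/2.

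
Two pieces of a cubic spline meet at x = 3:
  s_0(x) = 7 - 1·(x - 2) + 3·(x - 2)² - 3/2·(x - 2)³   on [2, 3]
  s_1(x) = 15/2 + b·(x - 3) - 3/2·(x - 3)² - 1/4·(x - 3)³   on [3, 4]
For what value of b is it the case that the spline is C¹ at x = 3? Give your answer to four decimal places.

0.5000

s_0'(x) = -1 + 6·(x - 2) - 9/2·(x - 2)², so s_0'(3) = 1/2. On the right, s_1'(3) = b, so b = 1/2.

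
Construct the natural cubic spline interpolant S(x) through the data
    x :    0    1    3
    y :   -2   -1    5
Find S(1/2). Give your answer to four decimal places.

-1.6250

Write σ_i for S''(x_i). With h_i = 1, 2 and divided differences Δ_i = 1, 3, the continuity of S' gives the tridiagonal system
  1·σ_0 + 6·σ_1 + 2·σ_2 = 6(Δ_1 - Δ_0) = 12
Natural end conditions: σ_0 = σ_2 = 0.
Hence σ_0 = 0, σ_1 = 2, σ_2 = 0.
On [0, 1], S(x) = -2 + 2/3·x + 0·x² + 1/3·x³.
With x = 1/2: S(1/2) = -13/8.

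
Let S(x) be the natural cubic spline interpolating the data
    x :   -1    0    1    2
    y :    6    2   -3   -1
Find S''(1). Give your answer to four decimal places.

11.6000

Write M_i for S''(x_i). With h_i = 1, 1, 1 and divided differences Δ_i = -4, -5, 2, the continuity of S' gives the tridiagonal system
  1·M_0 + 4·M_1 + 1·M_2 = 6(Δ_1 - Δ_0) = -6
  1·M_1 + 4·M_2 + 1·M_3 = 6(Δ_2 - Δ_1) = 42
Natural end conditions: M_0 = M_3 = 0.
Forward elimination and back-substitution give M_0 = 0, M_1 = -22/5, M_2 = 58/5, M_3 = 0.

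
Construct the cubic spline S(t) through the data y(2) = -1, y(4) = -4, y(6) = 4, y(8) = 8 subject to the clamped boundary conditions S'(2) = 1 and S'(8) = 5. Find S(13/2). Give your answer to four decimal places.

Let m_i = S''(x_i). Step sizes h_i = 2, 2, 2; slopes of the chords Δ_i = (y_(i+1) - y_i)/h_i = -3/2, 4, 2.
  2·m_0 + 8·m_1 + 2·m_2 = 6(Δ_1 - Δ_0) = 33
  2·m_1 + 8·m_2 + 2·m_3 = 6(Δ_2 - Δ_1) = -12
Clamped end conditions give two more equations: 2h_0·m_0 + h_0·m_1 = 6(Δ_0 - S'(2)) = -15 and h_2·m_2 + 2h_2·m_3 = 6(S'(8) - Δ_2) = 18.
Solving: m_0 = -221/30, m_1 = 217/30, m_2 = -76/15, m_3 = 211/30.
On [6, 8], S(t) = 4 + 91/30·(t - 6) - 38/15·(t - 6)² + 121/120·(t - 6)³.
With (t - 6) = 1/2: S(13/2) = 1603/320.

5.0094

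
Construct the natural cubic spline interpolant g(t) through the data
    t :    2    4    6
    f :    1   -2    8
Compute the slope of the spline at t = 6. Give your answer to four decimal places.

Put M_i = g'' at the i-th knot. Here h = (2, 2) and Δ = (-3/2, 5), so the interior equations h_(i-1)·M_(i-1) + 2(h_(i-1)+h_i)·M_i + h_i·M_(i+1) = 6(Δ_i − Δ_(i-1)) read
  2·M_0 + 8·M_1 + 2·M_2 = 6(Δ_1 - Δ_0) = 39
Natural end conditions: M_0 = M_2 = 0.
Forward elimination and back-substitution give M_0 = 0, M_1 = 39/8, M_2 = 0.
On [4, 6], g'(t) = b_1 + 2c_1·(t - 4) + 3d_1·(t - 4)² with b_1 = Δ_1 - h_1(2M_1 + M_2)/6 = 7/4, c_1 = M_1/2 = 39/16, d_1 = (M_2 - M_1)/(6h_1) = -13/32. So g'(6) = 53/8.

6.6250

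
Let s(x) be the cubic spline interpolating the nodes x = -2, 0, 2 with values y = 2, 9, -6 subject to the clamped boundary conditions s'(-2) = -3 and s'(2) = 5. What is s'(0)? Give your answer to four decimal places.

Write σ_i for s''(x_i). With h_i = 2, 2 and divided differences Δ_i = 7/2, -15/2, the continuity of s' gives the tridiagonal system
  2·σ_0 + 8·σ_1 + 2·σ_2 = 6(Δ_1 - Δ_0) = -66
Clamped end conditions give two more equations: 2h_0·σ_0 + h_0·σ_1 = 6(Δ_0 - s'(-2)) = 39 and h_1·σ_1 + 2h_1·σ_2 = 6(s'(2) - Δ_1) = 75.
Forward elimination and back-substitution give σ_0 = 20, σ_1 = -41/2, σ_2 = 29.
On [0, 2], s'(x) = b_1 + 2c_1·x + 3d_1·x² with b_1 = Δ_1 - h_1(2σ_1 + σ_2)/6 = -7/2, c_1 = σ_1/2 = -41/4, d_1 = (σ_2 - σ_1)/(6h_1) = 33/8. So s'(0) = -7/2.

-3.5000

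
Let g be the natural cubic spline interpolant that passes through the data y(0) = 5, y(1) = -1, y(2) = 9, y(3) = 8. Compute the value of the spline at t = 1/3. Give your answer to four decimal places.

With m_i denoting the second derivative at x_i, h_i = 1, 1, 1, and Δ_i = (y_(i+1) − y_i)/h_i = -6, 10, -1:
  1·m_0 + 4·m_1 + 1·m_2 = 6(Δ_1 - Δ_0) = 96
  1·m_1 + 4·m_2 + 1·m_3 = 6(Δ_2 - Δ_1) = -66
Natural end conditions: m_0 = m_3 = 0.
Hence m_0 = 0, m_1 = 30, m_2 = -24, m_3 = 0.
On [0, 1], g(t) = 5 - 11·t + 0·t² + 5·t³.
With t = 1/3: g(1/3) = 41/27.

1.5185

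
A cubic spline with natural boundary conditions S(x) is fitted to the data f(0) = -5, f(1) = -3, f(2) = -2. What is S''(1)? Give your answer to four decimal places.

-1.5000

Write σ_i for S''(x_i). With h_i = 1, 1 and divided differences Δ_i = 2, 1, the continuity of S' gives the tridiagonal system
  1·σ_0 + 4·σ_1 + 1·σ_2 = 6(Δ_1 - Δ_0) = -6
Natural end conditions: σ_0 = σ_2 = 0.
Hence σ_0 = 0, σ_1 = -3/2, σ_2 = 0.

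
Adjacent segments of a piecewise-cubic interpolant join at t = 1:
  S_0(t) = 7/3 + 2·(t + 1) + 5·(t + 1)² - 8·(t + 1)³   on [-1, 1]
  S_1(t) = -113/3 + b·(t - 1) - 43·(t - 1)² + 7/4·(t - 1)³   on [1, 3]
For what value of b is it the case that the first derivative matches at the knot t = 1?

-74

S_0'(t) = 2 + 10·(t + 1) - 24·(t + 1)², so S_0'(1) = -74. On the right, S_1'(1) = b, so b = -74.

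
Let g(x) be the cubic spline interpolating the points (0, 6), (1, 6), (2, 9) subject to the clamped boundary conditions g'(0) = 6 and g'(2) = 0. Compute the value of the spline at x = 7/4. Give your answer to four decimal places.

8.5664

Write m_i for g''(x_i). With h_i = 1, 1 and divided differences Δ_i = 0, 3, the continuity of g' gives the tridiagonal system
  1·m_0 + 4·m_1 + 1·m_2 = 6(Δ_1 - Δ_0) = 18
Clamped end conditions give two more equations: 2h_0·m_0 + h_0·m_1 = 6(Δ_0 - g'(0)) = -36 and h_1·m_1 + 2h_1·m_2 = 6(g'(2) - Δ_1) = -18.
Solving: m_0 = -51/2, m_1 = 15, m_2 = -33/2.
On [1, 2], g(x) = 6 + 3/4·(x - 1) + 15/2·(x - 1)² - 21/4·(x - 1)³.
With (x - 1) = 3/4: g(7/4) = 2193/256.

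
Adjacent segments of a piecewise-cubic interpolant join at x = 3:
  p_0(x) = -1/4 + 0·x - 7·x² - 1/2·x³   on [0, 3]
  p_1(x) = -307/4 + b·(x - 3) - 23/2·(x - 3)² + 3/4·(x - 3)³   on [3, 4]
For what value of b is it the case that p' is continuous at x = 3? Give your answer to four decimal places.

p_0'(x) = 0 - 14·x - 3/2·x², so p_0'(3) = -111/2. On the right, p_1'(3) = b, so b = -111/2.

-55.5000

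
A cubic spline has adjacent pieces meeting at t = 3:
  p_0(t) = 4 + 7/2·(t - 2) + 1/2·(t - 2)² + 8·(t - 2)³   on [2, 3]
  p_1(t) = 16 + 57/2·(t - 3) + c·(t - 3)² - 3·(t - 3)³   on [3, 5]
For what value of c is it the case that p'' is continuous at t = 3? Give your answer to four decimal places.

p_0''(t) = 1 + 48·(t - 2), so p_0''(3) = 49. On the right, p_1''(3) = 2c, so c = 49/2.

24.5000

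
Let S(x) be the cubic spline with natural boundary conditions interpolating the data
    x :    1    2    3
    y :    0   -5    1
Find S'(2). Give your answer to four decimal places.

0.5000

Put M_i = S'' at the i-th knot. Here h = (1, 1) and Δ = (-5, 6), so the interior equations h_(i-1)·M_(i-1) + 2(h_(i-1)+h_i)·M_i + h_i·M_(i+1) = 6(Δ_i − Δ_(i-1)) read
  1·M_0 + 4·M_1 + 1·M_2 = 6(Δ_1 - Δ_0) = 66
Natural end conditions: M_0 = M_2 = 0.
Forward elimination and back-substitution give M_0 = 0, M_1 = 33/2, M_2 = 0.
On [2, 3], S'(x) = b_1 + 2c_1·(x - 2) + 3d_1·(x - 2)² with b_1 = Δ_1 - h_1(2M_1 + M_2)/6 = 1/2, c_1 = M_1/2 = 33/4, d_1 = (M_2 - M_1)/(6h_1) = -11/4. So S'(2) = 1/2.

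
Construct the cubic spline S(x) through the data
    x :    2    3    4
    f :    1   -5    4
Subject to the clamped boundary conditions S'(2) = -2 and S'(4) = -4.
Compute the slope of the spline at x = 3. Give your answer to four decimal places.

3.7500

With σ_i denoting the second derivative at x_i, h_i = 1, 1, and Δ_i = (y_(i+1) − y_i)/h_i = -6, 9:
  1·σ_0 + 4·σ_1 + 1·σ_2 = 6(Δ_1 - Δ_0) = 90
Clamped end conditions give two more equations: 2h_0·σ_0 + h_0·σ_1 = 6(Δ_0 - S'(2)) = -24 and h_1·σ_1 + 2h_1·σ_2 = 6(S'(4) - Δ_1) = -78.
Solving the tridiagonal system: σ_0 = -71/2, σ_1 = 47, σ_2 = -125/2.
On [3, 4], S'(x) = b_1 + 2c_1·(x - 3) + 3d_1·(x - 3)² with b_1 = Δ_1 - h_1(2σ_1 + σ_2)/6 = 15/4, c_1 = σ_1/2 = 47/2, d_1 = (σ_2 - σ_1)/(6h_1) = -73/4. So S'(3) = 15/4.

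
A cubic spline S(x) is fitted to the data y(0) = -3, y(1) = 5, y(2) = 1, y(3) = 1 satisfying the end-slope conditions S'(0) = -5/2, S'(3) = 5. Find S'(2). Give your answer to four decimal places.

Put σ_i = S'' at the i-th knot. Here h = (1, 1, 1) and Δ = (8, -4, 0), so the interior equations h_(i-1)·σ_(i-1) + 2(h_(i-1)+h_i)·σ_i + h_i·σ_(i+1) = 6(Δ_i − Δ_(i-1)) read
  1·σ_0 + 4·σ_1 + 1·σ_2 = 6(Δ_1 - Δ_0) = -72
  1·σ_1 + 4·σ_2 + 1·σ_3 = 6(Δ_2 - Δ_1) = 24
Clamped end conditions give two more equations: 2h_0·σ_0 + h_0·σ_1 = 6(Δ_0 - S'(0)) = 63 and h_2·σ_2 + 2h_2·σ_3 = 6(S'(3) - Δ_2) = 30.
Solving: σ_0 = 48, σ_1 = -33, σ_2 = 12, σ_3 = 9.
On [2, 3], S'(x) = b_2 + 2c_2·(x - 2) + 3d_2·(x - 2)² with b_2 = Δ_2 - h_2(2σ_2 + σ_3)/6 = -11/2, c_2 = σ_2/2 = 6, d_2 = (σ_3 - σ_2)/(6h_2) = -1/2. So S'(2) = -11/2.

-5.5000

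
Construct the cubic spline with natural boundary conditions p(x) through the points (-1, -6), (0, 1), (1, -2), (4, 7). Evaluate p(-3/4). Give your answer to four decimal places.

-3.5998

Let M_i = p''(x_i). Step sizes h_i = 1, 1, 3; slopes of the chords Δ_i = (y_(i+1) - y_i)/h_i = 7, -3, 3.
  1·M_0 + 4·M_1 + 1·M_2 = 6(Δ_1 - Δ_0) = -60
  1·M_1 + 8·M_2 + 3·M_3 = 6(Δ_2 - Δ_1) = 36
Natural end conditions: M_0 = M_3 = 0.
Solving: M_0 = 0, M_1 = -516/31, M_2 = 204/31, M_3 = 0.
On [-1, 0], p(x) = -6 + 303/31·(x + 1) + 0·(x + 1)² - 86/31·(x + 1)³.
With (x + 1) = 1/4: p(-3/4) = -3571/992.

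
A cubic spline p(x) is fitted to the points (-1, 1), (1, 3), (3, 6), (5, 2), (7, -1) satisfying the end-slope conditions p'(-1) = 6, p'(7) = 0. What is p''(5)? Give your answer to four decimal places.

0.8571

With σ_i denoting the second derivative at x_i, h_i = 2, 2, 2, 2, and Δ_i = (y_(i+1) − y_i)/h_i = 1, 3/2, -2, -3/2:
  2·σ_0 + 8·σ_1 + 2·σ_2 = 6(Δ_1 - Δ_0) = 3
  2·σ_1 + 8·σ_2 + 2·σ_3 = 6(Δ_2 - Δ_1) = -21
  2·σ_2 + 8·σ_3 + 2·σ_4 = 6(Δ_3 - Δ_2) = 3
Clamped end conditions give two more equations: 2h_0·σ_0 + h_0·σ_1 = 6(Δ_0 - p'(-1)) = -30 and h_3·σ_3 + 2h_3·σ_4 = 6(p'(7) - Δ_3) = 9.
Solving the tridiagonal system: σ_0 = -261/28, σ_1 = 51/14, σ_2 = -15/4, σ_3 = 6/7, σ_4 = 51/28.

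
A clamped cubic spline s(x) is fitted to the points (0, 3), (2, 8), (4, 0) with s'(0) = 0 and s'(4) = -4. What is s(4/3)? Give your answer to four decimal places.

Write M_i for s''(x_i). With h_i = 2, 2 and divided differences Δ_i = 5/2, -4, the continuity of s' gives the tridiagonal system
  2·M_0 + 8·M_1 + 2·M_2 = 6(Δ_1 - Δ_0) = -39
Clamped end conditions give two more equations: 2h_0·M_0 + h_0·M_1 = 6(Δ_0 - s'(0)) = 15 and h_1·M_1 + 2h_1·M_2 = 6(s'(4) - Δ_1) = 0.
Solving: M_0 = 61/8, M_1 = -31/4, M_2 = 31/8.
On [0, 2], s(x) = 3 + 0·x + 61/16·x² - 41/32·x³.
With x = 4/3: s(4/3) = 182/27.

6.7407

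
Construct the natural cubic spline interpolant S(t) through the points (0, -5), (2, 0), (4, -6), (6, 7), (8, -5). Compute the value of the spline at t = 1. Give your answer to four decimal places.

-0.7188

Let m_i = S''(x_i). Step sizes h_i = 2, 2, 2, 2; slopes of the chords Δ_i = (y_(i+1) - y_i)/h_i = 5/2, -3, 13/2, -6.
  2·m_0 + 8·m_1 + 2·m_2 = 6(Δ_1 - Δ_0) = -33
  2·m_1 + 8·m_2 + 2·m_3 = 6(Δ_2 - Δ_1) = 57
  2·m_2 + 8·m_3 + 2·m_4 = 6(Δ_3 - Δ_2) = -75
Natural end conditions: m_0 = m_4 = 0.
Solving the tridiagonal system: m_0 = 0, m_1 = -57/8, m_2 = 12, m_3 = -99/8, m_4 = 0.
On [0, 2], S(t) = -5 + 39/8·t + 0·t² - 19/32·t³.
With t = 1: S(1) = -23/32.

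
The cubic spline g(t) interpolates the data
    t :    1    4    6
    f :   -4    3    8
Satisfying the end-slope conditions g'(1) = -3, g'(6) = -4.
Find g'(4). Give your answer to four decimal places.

Let m_i = g''(x_i). Step sizes h_i = 3, 2; slopes of the chords Δ_i = (y_(i+1) - y_i)/h_i = 7/3, 5/2.
  3·m_0 + 10·m_1 + 2·m_2 = 6(Δ_1 - Δ_0) = 1
Clamped end conditions give two more equations: 2h_0·m_0 + h_0·m_1 = 6(Δ_0 - g'(1)) = 32 and h_1·m_1 + 2h_1·m_2 = 6(g'(6) - Δ_1) = -39.
Solving the tridiagonal system: m_0 = 151/30, m_1 = 3/5, m_2 = -201/20.
On [4, 6], g'(t) = b_1 + 2c_1·(t - 4) + 3d_1·(t - 4)² with b_1 = Δ_1 - h_1(2m_1 + m_2)/6 = 109/20, c_1 = m_1/2 = 3/10, d_1 = (m_2 - m_1)/(6h_1) = -71/80. So g'(4) = 109/20.

5.4500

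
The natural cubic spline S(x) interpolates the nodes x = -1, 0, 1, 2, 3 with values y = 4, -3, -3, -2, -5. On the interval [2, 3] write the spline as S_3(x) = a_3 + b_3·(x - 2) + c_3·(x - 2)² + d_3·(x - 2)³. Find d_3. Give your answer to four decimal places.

Let m_i = S''(x_i). Step sizes h_i = 1, 1, 1, 1; slopes of the chords Δ_i = (y_(i+1) - y_i)/h_i = -7, 0, 1, -3.
  1·m_0 + 4·m_1 + 1·m_2 = 6(Δ_1 - Δ_0) = 42
  1·m_1 + 4·m_2 + 1·m_3 = 6(Δ_2 - Δ_1) = 6
  1·m_2 + 4·m_3 + 1·m_4 = 6(Δ_3 - Δ_2) = -24
Natural end conditions: m_0 = m_4 = 0.
Forward elimination and back-substitution give m_0 = 0, m_1 = 291/28, m_2 = 3/7, m_3 = -171/28, m_4 = 0.
On [2, 3], with S_3(x) = a_3 + b_3·(x - 2) + c_3·(x - 2)² + d_3·(x - 2)³: c_3 = m_3/2 = -171/56, d_3 = (m_4 - m_3)/(6h_3) = 57/56, b_3 = Δ_3 - h_3(2m_3 + m_4)/6 = -27/28.

1.0179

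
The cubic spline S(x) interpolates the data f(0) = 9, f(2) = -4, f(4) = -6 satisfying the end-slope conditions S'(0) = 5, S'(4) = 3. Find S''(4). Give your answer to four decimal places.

1.3750

Write M_i for S''(x_i). With h_i = 2, 2 and divided differences Δ_i = -13/2, -1, the continuity of S' gives the tridiagonal system
  2·M_0 + 8·M_1 + 2·M_2 = 6(Δ_1 - Δ_0) = 33
Clamped end conditions give two more equations: 2h_0·M_0 + h_0·M_1 = 6(Δ_0 - S'(0)) = -69 and h_1·M_1 + 2h_1·M_2 = 6(S'(4) - Δ_1) = 24.
Forward elimination and back-substitution give M_0 = -175/8, M_1 = 37/4, M_2 = 11/8.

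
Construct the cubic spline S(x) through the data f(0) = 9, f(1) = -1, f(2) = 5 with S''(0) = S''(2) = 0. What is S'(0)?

-14

Write m_i for S''(x_i). With h_i = 1, 1 and divided differences Δ_i = -10, 6, the continuity of S' gives the tridiagonal system
  1·m_0 + 4·m_1 + 1·m_2 = 6(Δ_1 - Δ_0) = 96
Natural end conditions: m_0 = m_2 = 0.
Solving: m_0 = 0, m_1 = 24, m_2 = 0.
On [0, 1], S'(x) = b_0 + 2c_0·x + 3d_0·x² with b_0 = Δ_0 - h_0(2m_0 + m_1)/6 = -14, c_0 = m_0/2 = 0, d_0 = (m_1 - m_0)/(6h_0) = 4. So S'(0) = -14.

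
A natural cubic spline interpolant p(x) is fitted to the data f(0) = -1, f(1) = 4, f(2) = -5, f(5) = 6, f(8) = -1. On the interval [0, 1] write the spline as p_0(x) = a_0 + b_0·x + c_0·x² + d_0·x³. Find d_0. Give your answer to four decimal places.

Put σ_i = p'' at the i-th knot. Here h = (1, 1, 3, 3) and Δ = (5, -9, 11/3, -7/3), so the interior equations h_(i-1)·σ_(i-1) + 2(h_(i-1)+h_i)·σ_i + h_i·σ_(i+1) = 6(Δ_i − Δ_(i-1)) read
  1·σ_0 + 4·σ_1 + 1·σ_2 = 6(Δ_1 - Δ_0) = -84
  1·σ_1 + 8·σ_2 + 3·σ_3 = 6(Δ_2 - Δ_1) = 76
  3·σ_2 + 12·σ_3 + 3·σ_4 = 6(Δ_3 - Δ_2) = -36
Natural end conditions: σ_0 = σ_4 = 0.
Forward elimination and back-substitution give σ_0 = 0, σ_1 = -347/14, σ_2 = 106/7, σ_3 = -95/14, σ_4 = 0.
On [0, 1], with p_0(x) = a_0 + b_0·x + c_0·x² + d_0·x³: c_0 = σ_0/2 = 0, d_0 = (σ_1 - σ_0)/(6h_0) = -347/84, b_0 = Δ_0 - h_0(2σ_0 + σ_1)/6 = 767/84.

-4.1310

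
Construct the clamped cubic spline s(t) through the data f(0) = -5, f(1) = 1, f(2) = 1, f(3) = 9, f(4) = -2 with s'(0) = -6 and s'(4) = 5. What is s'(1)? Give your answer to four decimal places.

Let σ_i = s''(x_i). Step sizes h_i = 1, 1, 1, 1; slopes of the chords Δ_i = (y_(i+1) - y_i)/h_i = 6, 0, 8, -11.
  1·σ_0 + 4·σ_1 + 1·σ_2 = 6(Δ_1 - Δ_0) = -36
  1·σ_1 + 4·σ_2 + 1·σ_3 = 6(Δ_2 - Δ_1) = 48
  1·σ_2 + 4·σ_3 + 1·σ_4 = 6(Δ_3 - Δ_2) = -114
Clamped end conditions give two more equations: 2h_0·σ_0 + h_0·σ_1 = 6(Δ_0 - s'(0)) = 72 and h_3·σ_3 + 2h_3·σ_4 = 6(s'(4) - Δ_3) = 96.
Forward elimination and back-substitution give σ_0 = 715/14, σ_1 = -211/7, σ_2 = 67/2, σ_3 = -391/7, σ_4 = 1063/14.
On [1, 2], s'(t) = b_1 + 2c_1·(t - 1) + 3d_1·(t - 1)² with b_1 = Δ_1 - h_1(2σ_1 + σ_2)/6 = 125/28, c_1 = σ_1/2 = -211/14, d_1 = (σ_2 - σ_1)/(6h_1) = 297/28. So s'(1) = 125/28.

4.4643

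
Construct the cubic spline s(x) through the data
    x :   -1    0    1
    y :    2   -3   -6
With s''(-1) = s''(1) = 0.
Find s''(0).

3

Let σ_i = s''(x_i). Step sizes h_i = 1, 1; slopes of the chords Δ_i = (y_(i+1) - y_i)/h_i = -5, -3.
  1·σ_0 + 4·σ_1 + 1·σ_2 = 6(Δ_1 - Δ_0) = 12
Natural end conditions: σ_0 = σ_2 = 0.
Hence σ_0 = 0, σ_1 = 3, σ_2 = 0.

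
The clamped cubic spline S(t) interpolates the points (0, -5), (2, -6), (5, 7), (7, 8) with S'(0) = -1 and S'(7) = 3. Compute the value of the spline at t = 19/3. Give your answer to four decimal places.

7.1080

Put M_i = S'' at the i-th knot. Here h = (2, 3, 2) and Δ = (-1/2, 13/3, 1/2), so the interior equations h_(i-1)·M_(i-1) + 2(h_(i-1)+h_i)·M_i + h_i·M_(i+1) = 6(Δ_i − Δ_(i-1)) read
  2·M_0 + 10·M_1 + 3·M_2 = 6(Δ_1 - Δ_0) = 29
  3·M_1 + 10·M_2 + 2·M_3 = 6(Δ_2 - Δ_1) = -23
Clamped end conditions give two more equations: 2h_0·M_0 + h_0·M_1 = 6(Δ_0 - S'(0)) = 3 and h_2·M_2 + 2h_2·M_3 = 6(S'(7) - Δ_2) = 15.
Solving: M_0 = -77/48, M_1 = 113/24, M_2 = -119/24, M_3 = 299/48.
On [5, 7], S(t) = 7 + 83/48·(t - 5) - 119/48·(t - 5)² + 179/192·(t - 5)³.
With (t - 5) = 4/3: S(19/3) = 2303/324.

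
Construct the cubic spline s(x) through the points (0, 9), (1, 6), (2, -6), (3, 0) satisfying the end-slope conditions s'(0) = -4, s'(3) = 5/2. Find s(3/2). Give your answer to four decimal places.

Let σ_i = s''(x_i). Step sizes h_i = 1, 1, 1; slopes of the chords Δ_i = (y_(i+1) - y_i)/h_i = -3, -12, 6.
  1·σ_0 + 4·σ_1 + 1·σ_2 = 6(Δ_1 - Δ_0) = -54
  1·σ_1 + 4·σ_2 + 1·σ_3 = 6(Δ_2 - Δ_1) = 108
Clamped end conditions give two more equations: 2h_0·σ_0 + h_0·σ_1 = 6(Δ_0 - s'(0)) = 6 and h_2·σ_2 + 2h_2·σ_3 = 6(s'(3) - Δ_2) = -21.
Solving: σ_0 = 257/15, σ_1 = -424/15, σ_2 = 629/15, σ_3 = -472/15.
On [1, 2], s(x) = 6 - 287/30·(x - 1) - 212/15·(x - 1)² + 117/10·(x - 1)³.
With (x - 1) = 1/2: s(3/2) = -41/48.

-0.8542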